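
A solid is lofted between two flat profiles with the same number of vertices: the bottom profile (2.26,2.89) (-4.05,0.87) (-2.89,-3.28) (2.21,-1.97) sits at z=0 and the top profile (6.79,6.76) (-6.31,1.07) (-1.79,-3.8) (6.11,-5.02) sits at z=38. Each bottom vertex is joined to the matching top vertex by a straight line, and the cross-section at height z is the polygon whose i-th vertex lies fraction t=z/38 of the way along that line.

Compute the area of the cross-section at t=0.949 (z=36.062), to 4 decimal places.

Cross-section at t=0.949: each vertex is (1-t)·p0[i] + t·p1[i].
  v1: (1-0.949)·(2.26,2.89) + 0.949·(6.79,6.76) = (6.5590,6.5626)
  v2: (1-0.949)·(-4.05,0.87) + 0.949·(-6.31,1.07) = (-6.1947,1.0598)
  v3: (1-0.949)·(-2.89,-3.28) + 0.949·(-1.79,-3.8) = (-1.8461,-3.7735)
  v4: (1-0.949)·(2.21,-1.97) + 0.949·(6.11,-5.02) = (5.9111,-4.8644)
Shoelace sum Σ(x_i·y_{i+1} − x_{i+1}·y_i):
  i=1: 6.5590·1.0598 − -6.1947·6.5626 = +47.6050 (running +47.6050)
  i=2: -6.1947·-3.7735 − -1.8461·1.0598 = +25.3322 (running +72.9372)
  i=3: -1.8461·-4.8644 − 5.9111·-3.7735 = +31.2857 (running +104.2229)
  i=4: 5.9111·6.5626 − 6.5590·-4.8644 = +70.6981 (running +174.9210)
Area = |Σ|/2 = |174.9210|/2 = 87.4605

Area at t=0.949: 87.4605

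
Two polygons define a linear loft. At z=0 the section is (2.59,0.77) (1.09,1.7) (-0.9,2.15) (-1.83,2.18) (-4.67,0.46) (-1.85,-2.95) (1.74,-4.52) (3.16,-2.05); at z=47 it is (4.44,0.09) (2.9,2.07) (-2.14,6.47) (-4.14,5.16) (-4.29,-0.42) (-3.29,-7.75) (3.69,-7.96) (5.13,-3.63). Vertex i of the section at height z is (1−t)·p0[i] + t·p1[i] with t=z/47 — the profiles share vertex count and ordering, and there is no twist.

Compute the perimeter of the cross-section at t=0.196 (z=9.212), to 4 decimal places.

Cross-section at t=0.196: each vertex is (1-t)·p0[i] + t·p1[i].
  v1: (1-0.196)·(2.59,0.77) + 0.196·(4.44,0.09) = (2.9526,0.6367)
  v2: (1-0.196)·(1.09,1.7) + 0.196·(2.9,2.07) = (1.4448,1.7725)
  v3: (1-0.196)·(-0.9,2.15) + 0.196·(-2.14,6.47) = (-1.1430,2.9967)
  v4: (1-0.196)·(-1.83,2.18) + 0.196·(-4.14,5.16) = (-2.2828,2.7641)
  v5: (1-0.196)·(-4.67,0.46) + 0.196·(-4.29,-0.42) = (-4.5955,0.2875)
  v6: (1-0.196)·(-1.85,-2.95) + 0.196·(-3.29,-7.75) = (-2.1322,-3.8908)
  v7: (1-0.196)·(1.74,-4.52) + 0.196·(3.69,-7.96) = (2.1222,-5.1942)
  v8: (1-0.196)·(3.16,-2.05) + 0.196·(5.13,-3.63) = (3.5461,-2.3597)
Perimeter = Σ |v_{i+1} − v_i|:
  edge 1→2: √(-1.5078² + 1.1358²) = 1.8878 (running 1.8878)
  edge 2→3: √(-2.5878² + 1.2242²) = 2.8628 (running 4.7505)
  edge 3→4: √(-1.1397² + -0.2326²) = 1.1632 (running 5.9137)
  edge 4→5: √(-2.3128² + -2.4766²) = 3.3885 (running 9.3023)
  edge 5→6: √(2.4633² + -4.1783²) = 4.8504 (running 14.1526)
  edge 6→7: √(4.2544² + -1.3034²) = 4.4496 (running 18.6023)
  edge 7→8: √(1.4239² + 2.8346²) = 3.1721 (running 21.7744)
  edge 8→1: √(-0.5935² + 2.9964²) = 3.0546 (running 24.8290)
Perimeter = 24.8290

Perimeter at t=0.196: 24.8290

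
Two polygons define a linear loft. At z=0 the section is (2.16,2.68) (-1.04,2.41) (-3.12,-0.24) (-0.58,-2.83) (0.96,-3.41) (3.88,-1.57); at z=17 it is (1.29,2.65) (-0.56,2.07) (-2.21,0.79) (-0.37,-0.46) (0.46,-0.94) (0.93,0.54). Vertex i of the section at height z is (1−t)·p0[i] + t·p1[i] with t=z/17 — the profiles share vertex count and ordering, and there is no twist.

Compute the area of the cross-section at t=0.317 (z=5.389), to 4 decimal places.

Area at t=0.317: 19.3360

Cross-section at t=0.317: each vertex is (1-t)·p0[i] + t·p1[i].
  v1: (1-0.317)·(2.16,2.68) + 0.317·(1.29,2.65) = (1.8842,2.6705)
  v2: (1-0.317)·(-1.04,2.41) + 0.317·(-0.56,2.07) = (-0.8878,2.3022)
  v3: (1-0.317)·(-3.12,-0.24) + 0.317·(-2.21,0.79) = (-2.8315,0.0865)
  v4: (1-0.317)·(-0.58,-2.83) + 0.317·(-0.37,-0.46) = (-0.5134,-2.0787)
  v5: (1-0.317)·(0.96,-3.41) + 0.317·(0.46,-0.94) = (0.8015,-2.6270)
  v6: (1-0.317)·(3.88,-1.57) + 0.317·(0.93,0.54) = (2.9449,-0.9011)
Shoelace sum Σ(x_i·y_{i+1} − x_{i+1}·y_i):
  i=1: 1.8842·2.3022 − -0.8878·2.6705 = +6.7088 (running +6.7088)
  i=2: -0.8878·0.0865 − -2.8315·2.3022 = +6.4420 (running +13.1508)
  i=3: -2.8315·-2.0787 − -0.5134·0.0865 = +5.9303 (running +19.0812)
  i=4: -0.5134·-2.6270 − 0.8015·-2.0787 = +3.0149 (running +22.0961)
  i=5: 0.8015·-0.9011 − 2.9449·-2.6270 = +7.0139 (running +29.1099)
  i=6: 2.9449·2.6705 − 1.8842·-0.9011 = +9.5621 (running +38.6721)
Area = |Σ|/2 = |38.6721|/2 = 19.3360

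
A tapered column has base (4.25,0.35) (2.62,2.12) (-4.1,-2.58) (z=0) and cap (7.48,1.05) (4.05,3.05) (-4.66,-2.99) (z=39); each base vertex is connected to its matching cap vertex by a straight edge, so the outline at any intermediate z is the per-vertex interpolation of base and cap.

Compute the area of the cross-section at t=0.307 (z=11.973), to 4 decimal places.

Area at t=0.307: 12.3247

Cross-section at t=0.307: each vertex is (1-t)·p0[i] + t·p1[i].
  v1: (1-0.307)·(4.25,0.35) + 0.307·(7.48,1.05) = (5.2416,0.5649)
  v2: (1-0.307)·(2.62,2.12) + 0.307·(4.05,3.05) = (3.0590,2.4055)
  v3: (1-0.307)·(-4.1,-2.58) + 0.307·(-4.66,-2.99) = (-4.2719,-2.7059)
Shoelace sum Σ(x_i·y_{i+1} − x_{i+1}·y_i):
  i=1: 5.2416·2.4055 − 3.0590·0.5649 = +10.8807 (running +10.8807)
  i=2: 3.0590·-2.7059 − -4.2719·2.4055 = +1.9989 (running +12.8796)
  i=3: -4.2719·0.5649 − 5.2416·-2.7059 = +11.7699 (running +24.6495)
Area = |Σ|/2 = |24.6495|/2 = 12.3247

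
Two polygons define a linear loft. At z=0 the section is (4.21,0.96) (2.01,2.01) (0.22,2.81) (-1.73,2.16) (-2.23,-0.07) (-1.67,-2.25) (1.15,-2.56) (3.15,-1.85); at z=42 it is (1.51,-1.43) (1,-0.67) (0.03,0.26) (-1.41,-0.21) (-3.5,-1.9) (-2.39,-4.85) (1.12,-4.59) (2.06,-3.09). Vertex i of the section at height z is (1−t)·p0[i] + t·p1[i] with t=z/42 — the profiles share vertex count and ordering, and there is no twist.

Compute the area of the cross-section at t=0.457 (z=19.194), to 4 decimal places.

Area at t=0.457: 22.1341

Cross-section at t=0.457: each vertex is (1-t)·p0[i] + t·p1[i].
  v1: (1-0.457)·(4.21,0.96) + 0.457·(1.51,-1.43) = (2.9761,-0.1322)
  v2: (1-0.457)·(2.01,2.01) + 0.457·(1,-0.67) = (1.5484,0.7852)
  v3: (1-0.457)·(0.22,2.81) + 0.457·(0.03,0.26) = (0.1332,1.6446)
  v4: (1-0.457)·(-1.73,2.16) + 0.457·(-1.41,-0.21) = (-1.5838,1.0769)
  v5: (1-0.457)·(-2.23,-0.07) + 0.457·(-3.5,-1.9) = (-2.8104,-0.9063)
  v6: (1-0.457)·(-1.67,-2.25) + 0.457·(-2.39,-4.85) = (-1.9990,-3.4382)
  v7: (1-0.457)·(1.15,-2.56) + 0.457·(1.12,-4.59) = (1.1363,-3.4877)
  v8: (1-0.457)·(3.15,-1.85) + 0.457·(2.06,-3.09) = (2.6519,-2.4167)
Shoelace sum Σ(x_i·y_{i+1} − x_{i+1}·y_i):
  i=1: 2.9761·0.7852 − 1.5484·-0.1322 = +2.5417 (running +2.5417)
  i=2: 1.5484·1.6446 − 0.1332·0.7852 = +2.4421 (running +4.9838)
  i=3: 0.1332·1.0769 − -1.5838·1.6446 = +2.7481 (running +7.7319)
  i=4: -1.5838·-0.9063 − -2.8104·1.0769 = +4.4619 (running +12.1938)
  i=5: -2.8104·-3.4382 − -1.9990·-0.9063 = +7.8509 (running +20.0447)
  i=6: -1.9990·-3.4877 − 1.1363·-3.4382 = +10.8789 (running +30.9236)
  i=7: 1.1363·-2.4167 − 2.6519·-3.4877 = +6.5029 (running +37.4265)
  i=8: 2.6519·-0.1322 − 2.9761·-2.4167 = +6.8416 (running +44.2681)
Area = |Σ|/2 = |44.2681|/2 = 22.1341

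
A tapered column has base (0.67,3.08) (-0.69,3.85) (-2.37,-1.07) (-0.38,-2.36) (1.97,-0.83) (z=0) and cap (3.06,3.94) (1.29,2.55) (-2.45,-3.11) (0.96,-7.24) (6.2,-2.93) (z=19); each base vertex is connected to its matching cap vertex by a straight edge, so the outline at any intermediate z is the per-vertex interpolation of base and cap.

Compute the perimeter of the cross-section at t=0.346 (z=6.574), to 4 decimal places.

Cross-section at t=0.346: each vertex is (1-t)·p0[i] + t·p1[i].
  v1: (1-0.346)·(0.67,3.08) + 0.346·(3.06,3.94) = (1.4969,3.3776)
  v2: (1-0.346)·(-0.69,3.85) + 0.346·(1.29,2.55) = (-0.0049,3.4002)
  v3: (1-0.346)·(-2.37,-1.07) + 0.346·(-2.45,-3.11) = (-2.3977,-1.7758)
  v4: (1-0.346)·(-0.38,-2.36) + 0.346·(0.96,-7.24) = (0.0836,-4.0485)
  v5: (1-0.346)·(1.97,-0.83) + 0.346·(6.2,-2.93) = (3.4336,-1.5566)
Perimeter = Σ |v_{i+1} − v_i|:
  edge 1→2: √(-1.5019² + 0.0226²) = 1.5020 (running 1.5020)
  edge 2→3: √(-2.3928² + -5.1760²) = 5.7023 (running 7.2044)
  edge 3→4: √(2.4813² + -2.2726²) = 3.3648 (running 10.5692)
  edge 4→5: √(3.3499² + 2.4919²) = 4.1751 (running 14.7443)
  edge 5→1: √(-1.9366² + 4.9342²) = 5.3006 (running 20.0449)
Perimeter = 20.0449

Perimeter at t=0.346: 20.0449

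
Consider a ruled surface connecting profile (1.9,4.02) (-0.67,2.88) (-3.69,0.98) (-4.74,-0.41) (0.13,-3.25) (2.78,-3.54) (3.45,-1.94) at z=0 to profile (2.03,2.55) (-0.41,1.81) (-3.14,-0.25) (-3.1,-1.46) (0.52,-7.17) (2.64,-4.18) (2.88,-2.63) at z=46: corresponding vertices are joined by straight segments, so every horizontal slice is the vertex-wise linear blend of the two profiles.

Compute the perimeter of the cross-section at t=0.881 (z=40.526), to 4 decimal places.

Cross-section at t=0.881: each vertex is (1-t)·p0[i] + t·p1[i].
  v1: (1-0.881)·(1.9,4.02) + 0.881·(2.03,2.55) = (2.0145,2.7249)
  v2: (1-0.881)·(-0.67,2.88) + 0.881·(-0.41,1.81) = (-0.4409,1.9373)
  v3: (1-0.881)·(-3.69,0.98) + 0.881·(-3.14,-0.25) = (-3.2054,-0.1036)
  v4: (1-0.881)·(-4.74,-0.41) + 0.881·(-3.1,-1.46) = (-3.2952,-1.3350)
  v5: (1-0.881)·(0.13,-3.25) + 0.881·(0.52,-7.17) = (0.4736,-6.7035)
  v6: (1-0.881)·(2.78,-3.54) + 0.881·(2.64,-4.18) = (2.6567,-4.1038)
  v7: (1-0.881)·(3.45,-1.94) + 0.881·(2.88,-2.63) = (2.9478,-2.5479)
Perimeter = Σ |v_{i+1} − v_i|:
  edge 1→2: √(-2.4555² + -0.7876²) = 2.5787 (running 2.5787)
  edge 2→3: √(-2.7645² + -2.0410²) = 3.4363 (running 6.0150)
  edge 3→4: √(-0.0897² + -1.2314²) = 1.2347 (running 7.2497)
  edge 4→5: √(3.7688² + -5.3685²) = 6.5593 (running 13.8089)
  edge 5→6: √(2.1831² + 2.5997²) = 3.3947 (running 17.2036)
  edge 6→7: √(0.2912² + 1.5560²) = 1.5830 (running 18.7866)
  edge 7→1: √(-0.9333² + 5.2728²) = 5.3548 (running 24.1414)
Perimeter = 24.1414

Perimeter at t=0.881: 24.1414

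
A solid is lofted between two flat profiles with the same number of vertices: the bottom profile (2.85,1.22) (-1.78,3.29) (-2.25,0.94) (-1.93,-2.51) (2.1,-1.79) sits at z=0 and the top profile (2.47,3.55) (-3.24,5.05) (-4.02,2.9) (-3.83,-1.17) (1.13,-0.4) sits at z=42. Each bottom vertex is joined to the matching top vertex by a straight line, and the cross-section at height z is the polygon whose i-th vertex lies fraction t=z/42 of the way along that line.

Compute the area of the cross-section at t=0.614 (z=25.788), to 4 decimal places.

Cross-section at t=0.614: each vertex is (1-t)·p0[i] + t·p1[i].
  v1: (1-0.614)·(2.85,1.22) + 0.614·(2.47,3.55) = (2.6167,2.6506)
  v2: (1-0.614)·(-1.78,3.29) + 0.614·(-3.24,5.05) = (-2.6764,4.3706)
  v3: (1-0.614)·(-2.25,0.94) + 0.614·(-4.02,2.9) = (-3.3368,2.1434)
  v4: (1-0.614)·(-1.93,-2.51) + 0.614·(-3.83,-1.17) = (-3.0966,-1.6872)
  v5: (1-0.614)·(2.1,-1.79) + 0.614·(1.13,-0.4) = (1.5044,-0.9365)
Shoelace sum Σ(x_i·y_{i+1} − x_{i+1}·y_i):
  i=1: 2.6167·4.3706 − -2.6764·2.6506 = +18.5308 (running +18.5308)
  i=2: -2.6764·2.1434 − -3.3368·4.3706 = +8.8471 (running +27.3779)
  i=3: -3.3368·-1.6872 − -3.0966·2.1434 = +12.2673 (running +39.6452)
  i=4: -3.0966·-0.9365 − 1.5044·-1.6872 = +5.4384 (running +45.0836)
  i=5: 1.5044·2.6506 − 2.6167·-0.9365 = +6.4383 (running +51.5219)
Area = |Σ|/2 = |51.5219|/2 = 25.7609

Area at t=0.614: 25.7609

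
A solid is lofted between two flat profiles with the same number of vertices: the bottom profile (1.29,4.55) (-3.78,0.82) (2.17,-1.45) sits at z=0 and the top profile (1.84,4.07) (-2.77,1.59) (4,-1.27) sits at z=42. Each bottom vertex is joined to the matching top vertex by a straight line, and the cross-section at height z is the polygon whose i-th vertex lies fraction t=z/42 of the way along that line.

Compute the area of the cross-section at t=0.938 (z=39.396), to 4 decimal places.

Cross-section at t=0.938: each vertex is (1-t)·p0[i] + t·p1[i].
  v1: (1-0.938)·(1.29,4.55) + 0.938·(1.84,4.07) = (1.8059,4.0998)
  v2: (1-0.938)·(-3.78,0.82) + 0.938·(-2.77,1.59) = (-2.8326,1.5423)
  v3: (1-0.938)·(2.17,-1.45) + 0.938·(4,-1.27) = (3.8865,-1.2812)
Shoelace sum Σ(x_i·y_{i+1} − x_{i+1}·y_i):
  i=1: 1.8059·1.5423 − -2.8326·4.0998 = +14.3982 (running +14.3982)
  i=2: -2.8326·-1.2812 − 3.8865·1.5423 = -2.3650 (running +12.0332)
  i=3: 3.8865·4.0998 − 1.8059·-1.2812 = +18.2475 (running +30.2807)
Area = |Σ|/2 = |30.2807|/2 = 15.1404

Area at t=0.938: 15.1404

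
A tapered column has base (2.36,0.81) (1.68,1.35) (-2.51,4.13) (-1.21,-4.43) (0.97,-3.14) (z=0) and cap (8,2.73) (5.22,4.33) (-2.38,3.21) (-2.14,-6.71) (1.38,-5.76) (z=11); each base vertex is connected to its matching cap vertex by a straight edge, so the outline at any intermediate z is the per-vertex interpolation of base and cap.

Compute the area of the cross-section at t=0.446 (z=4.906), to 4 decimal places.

Area at t=0.446: 40.9644

Cross-section at t=0.446: each vertex is (1-t)·p0[i] + t·p1[i].
  v1: (1-0.446)·(2.36,0.81) + 0.446·(8,2.73) = (4.8754,1.6663)
  v2: (1-0.446)·(1.68,1.35) + 0.446·(5.22,4.33) = (3.2588,2.6791)
  v3: (1-0.446)·(-2.51,4.13) + 0.446·(-2.38,3.21) = (-2.4520,3.7197)
  v4: (1-0.446)·(-1.21,-4.43) + 0.446·(-2.14,-6.71) = (-1.6248,-5.4469)
  v5: (1-0.446)·(0.97,-3.14) + 0.446·(1.38,-5.76) = (1.1529,-4.3085)
Shoelace sum Σ(x_i·y_{i+1} − x_{i+1}·y_i):
  i=1: 4.8754·2.6791 − 3.2588·1.6663 = +7.6314 (running +7.6314)
  i=2: 3.2588·3.7197 − -2.4520·2.6791 = +18.6910 (running +26.3224)
  i=3: -2.4520·-5.4469 − -1.6248·3.7197 = +19.3995 (running +45.7219)
  i=4: -1.6248·-4.3085 − 1.1529·-5.4469 = +13.2799 (running +59.0018)
  i=5: 1.1529·1.6663 − 4.8754·-4.3085 = +22.9270 (running +81.9288)
Area = |Σ|/2 = |81.9288|/2 = 40.9644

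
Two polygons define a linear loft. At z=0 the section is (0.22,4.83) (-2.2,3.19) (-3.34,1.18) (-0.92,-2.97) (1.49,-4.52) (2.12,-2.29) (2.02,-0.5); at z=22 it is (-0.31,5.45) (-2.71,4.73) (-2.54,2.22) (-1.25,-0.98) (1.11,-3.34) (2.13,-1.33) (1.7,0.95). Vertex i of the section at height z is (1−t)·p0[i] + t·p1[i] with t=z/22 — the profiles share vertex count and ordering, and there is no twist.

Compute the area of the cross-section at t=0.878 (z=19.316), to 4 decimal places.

Area at t=0.878: 25.1907

Cross-section at t=0.878: each vertex is (1-t)·p0[i] + t·p1[i].
  v1: (1-0.878)·(0.22,4.83) + 0.878·(-0.31,5.45) = (-0.2453,5.3744)
  v2: (1-0.878)·(-2.2,3.19) + 0.878·(-2.71,4.73) = (-2.6478,4.5421)
  v3: (1-0.878)·(-3.34,1.18) + 0.878·(-2.54,2.22) = (-2.6376,2.0931)
  v4: (1-0.878)·(-0.92,-2.97) + 0.878·(-1.25,-0.98) = (-1.2097,-1.2228)
  v5: (1-0.878)·(1.49,-4.52) + 0.878·(1.11,-3.34) = (1.1564,-3.4840)
  v6: (1-0.878)·(2.12,-2.29) + 0.878·(2.13,-1.33) = (2.1288,-1.4471)
  v7: (1-0.878)·(2.02,-0.5) + 0.878·(1.7,0.95) = (1.7390,0.7731)
Shoelace sum Σ(x_i·y_{i+1} − x_{i+1}·y_i):
  i=1: -0.2453·4.5421 − -2.6478·5.3744 = +13.1158 (running +13.1158)
  i=2: -2.6478·2.0931 − -2.6376·4.5421 = +6.4382 (running +19.5539)
  i=3: -2.6376·-1.2228 − -1.2097·2.0931 = +5.7573 (running +25.3113)
  i=4: -1.2097·-3.4840 − 1.1564·-1.2228 = +5.6287 (running +30.9399)
  i=5: 1.1564·-1.4471 − 2.1288·-3.4840 = +5.7432 (running +36.6831)
  i=6: 2.1288·0.7731 − 1.7390·-1.4471 = +4.1624 (running +40.8455)
  i=7: 1.7390·5.3744 − -0.2453·0.7731 = +9.5359 (running +50.3814)
Area = |Σ|/2 = |50.3814|/2 = 25.1907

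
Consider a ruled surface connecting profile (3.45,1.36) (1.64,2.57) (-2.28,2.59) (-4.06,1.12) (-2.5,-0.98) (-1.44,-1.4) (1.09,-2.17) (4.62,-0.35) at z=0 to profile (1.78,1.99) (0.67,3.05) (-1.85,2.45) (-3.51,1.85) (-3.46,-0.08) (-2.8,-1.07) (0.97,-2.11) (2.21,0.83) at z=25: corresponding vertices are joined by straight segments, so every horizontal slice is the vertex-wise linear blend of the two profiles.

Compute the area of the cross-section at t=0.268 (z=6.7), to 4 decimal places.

Cross-section at t=0.268: each vertex is (1-t)·p0[i] + t·p1[i].
  v1: (1-0.268)·(3.45,1.36) + 0.268·(1.78,1.99) = (3.0024,1.5288)
  v2: (1-0.268)·(1.64,2.57) + 0.268·(0.67,3.05) = (1.3800,2.6986)
  v3: (1-0.268)·(-2.28,2.59) + 0.268·(-1.85,2.45) = (-2.1648,2.5525)
  v4: (1-0.268)·(-4.06,1.12) + 0.268·(-3.51,1.85) = (-3.9126,1.3156)
  v5: (1-0.268)·(-2.5,-0.98) + 0.268·(-3.46,-0.08) = (-2.7573,-0.7388)
  v6: (1-0.268)·(-1.44,-1.4) + 0.268·(-2.8,-1.07) = (-1.8045,-1.3116)
  v7: (1-0.268)·(1.09,-2.17) + 0.268·(0.97,-2.11) = (1.0578,-2.1539)
  v8: (1-0.268)·(4.62,-0.35) + 0.268·(2.21,0.83) = (3.9741,-0.0338)
Shoelace sum Σ(x_i·y_{i+1} − x_{i+1}·y_i):
  i=1: 3.0024·2.6986 − 1.3800·1.5288 = +5.9926 (running +5.9926)
  i=2: 1.3800·2.5525 − -2.1648·2.6986 = +9.3644 (running +15.3571)
  i=3: -2.1648·1.3156 − -3.9126·2.5525 = +7.1388 (running +22.4959)
  i=4: -3.9126·-0.7388 − -2.7573·1.3156 = +6.5182 (running +29.0141)
  i=5: -2.7573·-1.3116 − -1.8045·-0.7388 = +2.2832 (running +31.2973)
  i=6: -1.8045·-2.1539 − 1.0578·-1.3116 = +5.2741 (running +36.5714)
  i=7: 1.0578·-0.0338 − 3.9741·-2.1539 = +8.5242 (running +45.0956)
  i=8: 3.9741·1.5288 − 3.0024·-0.0338 = +6.1772 (running +51.2728)
Area = |Σ|/2 = |51.2728|/2 = 25.6364

Area at t=0.268: 25.6364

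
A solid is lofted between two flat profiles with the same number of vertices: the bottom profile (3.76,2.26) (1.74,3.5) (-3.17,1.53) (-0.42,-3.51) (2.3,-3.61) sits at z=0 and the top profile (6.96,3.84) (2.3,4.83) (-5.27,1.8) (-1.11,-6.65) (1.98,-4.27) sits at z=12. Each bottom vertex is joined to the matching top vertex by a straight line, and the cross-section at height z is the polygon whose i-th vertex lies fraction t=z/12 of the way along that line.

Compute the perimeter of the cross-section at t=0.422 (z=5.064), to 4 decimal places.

Perimeter at t=0.422: 27.5759

Cross-section at t=0.422: each vertex is (1-t)·p0[i] + t·p1[i].
  v1: (1-0.422)·(3.76,2.26) + 0.422·(6.96,3.84) = (5.1104,2.9268)
  v2: (1-0.422)·(1.74,3.5) + 0.422·(2.3,4.83) = (1.9763,4.0613)
  v3: (1-0.422)·(-3.17,1.53) + 0.422·(-5.27,1.8) = (-4.0562,1.6439)
  v4: (1-0.422)·(-0.42,-3.51) + 0.422·(-1.11,-6.65) = (-0.7112,-4.8351)
  v5: (1-0.422)·(2.3,-3.61) + 0.422·(1.98,-4.27) = (2.1650,-3.8885)
Perimeter = Σ |v_{i+1} − v_i|:
  edge 1→2: √(-3.1341² + 1.1345²) = 3.3331 (running 3.3331)
  edge 2→3: √(-6.0325² + -2.4173²) = 6.4988 (running 9.8319)
  edge 3→4: √(3.3450² + -6.4790²) = 7.2916 (running 17.1235)
  edge 4→5: √(2.8761² + 0.9466²) = 3.0279 (running 20.1514)
  edge 5→1: √(2.9454² + 6.8153²) = 7.4245 (running 27.5759)
Perimeter = 27.5759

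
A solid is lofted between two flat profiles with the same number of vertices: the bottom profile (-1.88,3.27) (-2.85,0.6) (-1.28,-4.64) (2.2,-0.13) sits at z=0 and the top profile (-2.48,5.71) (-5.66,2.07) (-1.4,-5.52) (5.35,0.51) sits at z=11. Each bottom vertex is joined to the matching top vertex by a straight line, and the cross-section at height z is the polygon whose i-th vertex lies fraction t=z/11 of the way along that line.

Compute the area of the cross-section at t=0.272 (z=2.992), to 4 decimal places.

Cross-section at t=0.272: each vertex is (1-t)·p0[i] + t·p1[i].
  v1: (1-0.272)·(-1.88,3.27) + 0.272·(-2.48,5.71) = (-2.0432,3.9337)
  v2: (1-0.272)·(-2.85,0.6) + 0.272·(-5.66,2.07) = (-3.6143,0.9998)
  v3: (1-0.272)·(-1.28,-4.64) + 0.272·(-1.4,-5.52) = (-1.3126,-4.8794)
  v4: (1-0.272)·(2.2,-0.13) + 0.272·(5.35,0.51) = (3.0568,0.0441)
Shoelace sum Σ(x_i·y_{i+1} − x_{i+1}·y_i):
  i=1: -2.0432·0.9998 − -3.6143·3.9337 = +12.1747 (running +12.1747)
  i=2: -3.6143·-4.8794 − -1.3126·0.9998 = +18.9480 (running +31.1227)
  i=3: -1.3126·0.0441 − 3.0568·-4.8794 = +14.8574 (running +45.9801)
  i=4: 3.0568·3.9337 − -2.0432·0.0441 = +12.1145 (running +58.0946)
Area = |Σ|/2 = |58.0946|/2 = 29.0473

Area at t=0.272: 29.0473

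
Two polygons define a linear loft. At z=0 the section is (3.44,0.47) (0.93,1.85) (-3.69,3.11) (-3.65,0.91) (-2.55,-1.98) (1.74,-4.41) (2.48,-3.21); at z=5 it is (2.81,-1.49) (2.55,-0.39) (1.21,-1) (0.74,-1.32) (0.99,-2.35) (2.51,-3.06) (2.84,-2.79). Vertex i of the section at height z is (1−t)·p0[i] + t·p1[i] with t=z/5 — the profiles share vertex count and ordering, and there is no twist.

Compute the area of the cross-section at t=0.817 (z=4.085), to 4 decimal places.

Area at t=0.817: 7.0519

Cross-section at t=0.817: each vertex is (1-t)·p0[i] + t·p1[i].
  v1: (1-0.817)·(3.44,0.47) + 0.817·(2.81,-1.49) = (2.9253,-1.1313)
  v2: (1-0.817)·(0.93,1.85) + 0.817·(2.55,-0.39) = (2.2535,0.0199)
  v3: (1-0.817)·(-3.69,3.11) + 0.817·(1.21,-1) = (0.3133,-0.2479)
  v4: (1-0.817)·(-3.65,0.91) + 0.817·(0.74,-1.32) = (-0.0634,-0.9119)
  v5: (1-0.817)·(-2.55,-1.98) + 0.817·(0.99,-2.35) = (0.3422,-2.2823)
  v6: (1-0.817)·(1.74,-4.41) + 0.817·(2.51,-3.06) = (2.3691,-3.3070)
  v7: (1-0.817)·(2.48,-3.21) + 0.817·(2.84,-2.79) = (2.7741,-2.8669)
Shoelace sum Σ(x_i·y_{i+1} − x_{i+1}·y_i):
  i=1: 2.9253·0.0199 − 2.2535·-1.1313 = +2.6077 (running +2.6077)
  i=2: 2.2535·-0.2479 − 0.3133·0.0199 = -0.5648 (running +2.0429)
  i=3: 0.3133·-0.9119 − -0.0634·-0.2479 = -0.3014 (running +1.7415)
  i=4: -0.0634·-2.2823 − 0.3422·-0.9119 = +0.4567 (running +2.1982)
  i=5: 0.3422·-3.3070 − 2.3691·-2.2823 = +4.2753 (running +6.4735)
  i=6: 2.3691·-2.8669 − 2.7741·-3.3070 = +2.3823 (running +8.8558)
  i=7: 2.7741·-1.1313 − 2.9253·-2.8669 = +5.2480 (running +14.1038)
Area = |Σ|/2 = |14.1038|/2 = 7.0519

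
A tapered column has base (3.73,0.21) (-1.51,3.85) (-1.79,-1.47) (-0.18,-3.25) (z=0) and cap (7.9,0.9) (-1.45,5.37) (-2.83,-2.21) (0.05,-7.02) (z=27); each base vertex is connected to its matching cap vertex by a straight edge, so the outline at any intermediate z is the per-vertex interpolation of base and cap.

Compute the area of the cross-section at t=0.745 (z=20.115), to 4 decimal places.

Cross-section at t=0.745: each vertex is (1-t)·p0[i] + t·p1[i].
  v1: (1-0.745)·(3.73,0.21) + 0.745·(7.9,0.9) = (6.8367,0.7240)
  v2: (1-0.745)·(-1.51,3.85) + 0.745·(-1.45,5.37) = (-1.4653,4.9824)
  v3: (1-0.745)·(-1.79,-1.47) + 0.745·(-2.83,-2.21) = (-2.5648,-2.0213)
  v4: (1-0.745)·(-0.18,-3.25) + 0.745·(0.05,-7.02) = (-0.0086,-6.0587)
Shoelace sum Σ(x_i·y_{i+1} − x_{i+1}·y_i):
  i=1: 6.8367·4.9824 − -1.4653·0.7240 = +35.1239 (running +35.1239)
  i=2: -1.4653·-2.0213 − -2.5648·4.9824 = +15.7407 (running +50.8645)
  i=3: -2.5648·-6.0587 − -0.0086·-2.0213 = +15.5217 (running +66.3863)
  i=4: -0.0086·0.7240 − 6.8367·-6.0587 = +41.4146 (running +107.8009)
Area = |Σ|/2 = |107.8009|/2 = 53.9004

Area at t=0.745: 53.9004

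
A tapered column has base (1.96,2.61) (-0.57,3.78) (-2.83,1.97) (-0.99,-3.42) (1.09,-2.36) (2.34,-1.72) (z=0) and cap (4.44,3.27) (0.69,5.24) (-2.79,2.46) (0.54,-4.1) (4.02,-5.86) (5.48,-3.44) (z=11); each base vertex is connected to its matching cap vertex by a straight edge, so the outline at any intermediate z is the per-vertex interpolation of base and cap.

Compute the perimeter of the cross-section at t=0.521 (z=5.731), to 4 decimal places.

Cross-section at t=0.521: each vertex is (1-t)·p0[i] + t·p1[i].
  v1: (1-0.521)·(1.96,2.61) + 0.521·(4.44,3.27) = (3.2521,2.9539)
  v2: (1-0.521)·(-0.57,3.78) + 0.521·(0.69,5.24) = (0.0865,4.5407)
  v3: (1-0.521)·(-2.83,1.97) + 0.521·(-2.79,2.46) = (-2.8092,2.2253)
  v4: (1-0.521)·(-0.99,-3.42) + 0.521·(0.54,-4.1) = (-0.1929,-3.7743)
  v5: (1-0.521)·(1.09,-2.36) + 0.521·(4.02,-5.86) = (2.6165,-4.1835)
  v6: (1-0.521)·(2.34,-1.72) + 0.521·(5.48,-3.44) = (3.9759,-2.6161)
Perimeter = Σ |v_{i+1} − v_i|:
  edge 1→2: √(-3.1656² + 1.5868²) = 3.5411 (running 3.5411)
  edge 2→3: √(-2.8956² + -2.3154²) = 3.7075 (running 7.2486)
  edge 3→4: √(2.6163² + -5.9996²) = 6.5452 (running 13.7938)
  edge 4→5: √(2.8094² + -0.4092²) = 2.8390 (running 16.6328)
  edge 5→6: √(1.3594² + 1.5674²) = 2.0748 (running 18.7076)
  edge 6→1: √(-0.7239² + 5.5700²) = 5.6168 (running 24.3244)
Perimeter = 24.3244

Perimeter at t=0.521: 24.3244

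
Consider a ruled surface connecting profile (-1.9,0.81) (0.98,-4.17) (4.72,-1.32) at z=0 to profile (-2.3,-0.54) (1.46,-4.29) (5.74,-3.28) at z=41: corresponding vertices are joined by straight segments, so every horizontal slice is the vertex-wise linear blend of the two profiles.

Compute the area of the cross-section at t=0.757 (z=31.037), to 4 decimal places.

Area at t=0.757: 10.9826

Cross-section at t=0.757: each vertex is (1-t)·p0[i] + t·p1[i].
  v1: (1-0.757)·(-1.9,0.81) + 0.757·(-2.3,-0.54) = (-2.2028,-0.2120)
  v2: (1-0.757)·(0.98,-4.17) + 0.757·(1.46,-4.29) = (1.3434,-4.2608)
  v3: (1-0.757)·(4.72,-1.32) + 0.757·(5.74,-3.28) = (5.4921,-2.8037)
Shoelace sum Σ(x_i·y_{i+1} − x_{i+1}·y_i):
  i=1: -2.2028·-4.2608 − 1.3434·-0.2120 = +9.6705 (running +9.6705)
  i=2: 1.3434·-2.8037 − 5.4921·-4.2608 = +19.6347 (running +29.3052)
  i=3: 5.4921·-0.2120 − -2.2028·-2.8037 = -7.3401 (running +21.9651)
Area = |Σ|/2 = |21.9651|/2 = 10.9826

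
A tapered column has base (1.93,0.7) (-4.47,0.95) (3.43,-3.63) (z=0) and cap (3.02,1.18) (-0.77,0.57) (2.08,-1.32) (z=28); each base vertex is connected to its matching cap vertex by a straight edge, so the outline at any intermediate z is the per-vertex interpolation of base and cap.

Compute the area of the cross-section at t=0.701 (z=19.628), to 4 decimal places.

Area at t=0.701: 6.9262

Cross-section at t=0.701: each vertex is (1-t)·p0[i] + t·p1[i].
  v1: (1-0.701)·(1.93,0.7) + 0.701·(3.02,1.18) = (2.6941,1.0365)
  v2: (1-0.701)·(-4.47,0.95) + 0.701·(-0.77,0.57) = (-1.8763,0.6836)
  v3: (1-0.701)·(3.43,-3.63) + 0.701·(2.08,-1.32) = (2.4836,-2.0107)
Shoelace sum Σ(x_i·y_{i+1} − x_{i+1}·y_i):
  i=1: 2.6941·0.6836 − -1.8763·1.0365 = +3.7865 (running +3.7865)
  i=2: -1.8763·-2.0107 − 2.4836·0.6836 = +2.0748 (running +5.8613)
  i=3: 2.4836·1.0365 − 2.6941·-2.0107 = +7.9912 (running +13.8525)
Area = |Σ|/2 = |13.8525|/2 = 6.9262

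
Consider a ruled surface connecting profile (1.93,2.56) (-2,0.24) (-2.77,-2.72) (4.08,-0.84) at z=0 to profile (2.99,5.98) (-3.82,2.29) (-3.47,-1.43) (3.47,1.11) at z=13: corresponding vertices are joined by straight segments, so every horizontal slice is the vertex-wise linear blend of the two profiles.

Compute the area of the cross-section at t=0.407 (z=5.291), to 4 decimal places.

Area at t=0.407: 23.2352

Cross-section at t=0.407: each vertex is (1-t)·p0[i] + t·p1[i].
  v1: (1-0.407)·(1.93,2.56) + 0.407·(2.99,5.98) = (2.3614,3.9519)
  v2: (1-0.407)·(-2,0.24) + 0.407·(-3.82,2.29) = (-2.7407,1.0743)
  v3: (1-0.407)·(-2.77,-2.72) + 0.407·(-3.47,-1.43) = (-3.0549,-2.1950)
  v4: (1-0.407)·(4.08,-0.84) + 0.407·(3.47,1.11) = (3.8317,-0.0463)
Shoelace sum Σ(x_i·y_{i+1} − x_{i+1}·y_i):
  i=1: 2.3614·1.0743 − -2.7407·3.9519 = +13.3682 (running +13.3682)
  i=2: -2.7407·-2.1950 − -3.0549·1.0743 = +9.2979 (running +22.6661)
  i=3: -3.0549·-0.0463 − 3.8317·-2.1950 = +8.5521 (running +31.2182)
  i=4: 3.8317·3.9519 − 2.3614·-0.0463 = +15.2522 (running +46.4705)
Area = |Σ|/2 = |46.4705|/2 = 23.2352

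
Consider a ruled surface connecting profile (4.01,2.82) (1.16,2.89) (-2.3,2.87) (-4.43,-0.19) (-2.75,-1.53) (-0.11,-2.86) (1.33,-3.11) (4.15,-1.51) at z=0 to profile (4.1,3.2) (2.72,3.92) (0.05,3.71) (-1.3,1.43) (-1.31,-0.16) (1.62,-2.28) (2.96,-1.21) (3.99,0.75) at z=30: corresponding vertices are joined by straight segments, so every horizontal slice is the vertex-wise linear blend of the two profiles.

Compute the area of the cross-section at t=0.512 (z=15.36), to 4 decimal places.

Area at t=0.512: 30.8721

Cross-section at t=0.512: each vertex is (1-t)·p0[i] + t·p1[i].
  v1: (1-0.512)·(4.01,2.82) + 0.512·(4.1,3.2) = (4.0561,3.0146)
  v2: (1-0.512)·(1.16,2.89) + 0.512·(2.72,3.92) = (1.9587,3.4174)
  v3: (1-0.512)·(-2.3,2.87) + 0.512·(0.05,3.71) = (-1.0968,3.3001)
  v4: (1-0.512)·(-4.43,-0.19) + 0.512·(-1.3,1.43) = (-2.8274,0.6394)
  v5: (1-0.512)·(-2.75,-1.53) + 0.512·(-1.31,-0.16) = (-2.0127,-0.8286)
  v6: (1-0.512)·(-0.11,-2.86) + 0.512·(1.62,-2.28) = (0.7758,-2.5630)
  v7: (1-0.512)·(1.33,-3.11) + 0.512·(2.96,-1.21) = (2.1646,-2.1372)
  v8: (1-0.512)·(4.15,-1.51) + 0.512·(3.99,0.75) = (4.0681,-0.3529)
Shoelace sum Σ(x_i·y_{i+1} − x_{i+1}·y_i):
  i=1: 4.0561·3.4174 − 1.9587·3.0146 = +7.9564 (running +7.9564)
  i=2: 1.9587·3.3001 − -1.0968·3.4174 = +10.2121 (running +18.1685)
  i=3: -1.0968·0.6394 − -2.8274·3.3001 = +8.6294 (running +26.7979)
  i=4: -2.8274·-0.8286 − -2.0127·0.6394 = +3.6297 (running +30.4277)
  i=5: -2.0127·-2.5630 − 0.7758·-0.8286 = +5.8014 (running +36.2291)
  i=6: 0.7758·-2.1372 − 2.1646·-2.5630 = +3.8899 (running +40.1190)
  i=7: 2.1646·-0.3529 − 4.0681·-2.1372 = +7.9305 (running +48.0495)
  i=8: 4.0681·3.0146 − 4.0561·-0.3529 = +13.6948 (running +61.7443)
Area = |Σ|/2 = |61.7443|/2 = 30.8721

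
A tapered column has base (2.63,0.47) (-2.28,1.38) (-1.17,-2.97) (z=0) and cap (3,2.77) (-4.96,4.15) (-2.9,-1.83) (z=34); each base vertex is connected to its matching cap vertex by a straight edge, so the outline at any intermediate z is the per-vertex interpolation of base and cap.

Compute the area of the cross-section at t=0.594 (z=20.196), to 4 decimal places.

Cross-section at t=0.594: each vertex is (1-t)·p0[i] + t·p1[i].
  v1: (1-0.594)·(2.63,0.47) + 0.594·(3,2.77) = (2.8498,1.8362)
  v2: (1-0.594)·(-2.28,1.38) + 0.594·(-4.96,4.15) = (-3.8719,3.0254)
  v3: (1-0.594)·(-1.17,-2.97) + 0.594·(-2.9,-1.83) = (-2.1976,-2.2928)
Shoelace sum Σ(x_i·y_{i+1} − x_{i+1}·y_i):
  i=1: 2.8498·3.0254 − -3.8719·1.8362 = +15.7313 (running +15.7313)
  i=2: -3.8719·-2.2928 − -2.1976·3.0254 = +15.5263 (running +31.2576)
  i=3: -2.1976·1.8362 − 2.8498·-2.2928 = +2.4988 (running +33.7564)
Area = |Σ|/2 = |33.7564|/2 = 16.8782

Area at t=0.594: 16.8782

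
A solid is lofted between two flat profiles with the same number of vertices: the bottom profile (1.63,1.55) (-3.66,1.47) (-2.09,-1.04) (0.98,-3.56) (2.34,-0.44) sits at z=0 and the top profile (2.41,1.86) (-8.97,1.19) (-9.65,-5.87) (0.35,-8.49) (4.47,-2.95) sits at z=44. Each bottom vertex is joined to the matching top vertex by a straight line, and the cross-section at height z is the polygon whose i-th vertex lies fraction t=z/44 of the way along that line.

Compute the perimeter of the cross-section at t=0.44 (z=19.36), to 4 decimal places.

Cross-section at t=0.44: each vertex is (1-t)·p0[i] + t·p1[i].
  v1: (1-0.44)·(1.63,1.55) + 0.44·(2.41,1.86) = (1.9732,1.6864)
  v2: (1-0.44)·(-3.66,1.47) + 0.44·(-8.97,1.19) = (-5.9964,1.3468)
  v3: (1-0.44)·(-2.09,-1.04) + 0.44·(-9.65,-5.87) = (-5.4164,-3.1652)
  v4: (1-0.44)·(0.98,-3.56) + 0.44·(0.35,-8.49) = (0.7028,-5.7292)
  v5: (1-0.44)·(2.34,-0.44) + 0.44·(4.47,-2.95) = (3.2772,-1.5444)
Perimeter = Σ |v_{i+1} − v_i|:
  edge 1→2: √(-7.9696² + -0.3396²) = 7.9768 (running 7.9768)
  edge 2→3: √(0.5800² + -4.5120²) = 4.5491 (running 12.5260)
  edge 3→4: √(6.1192² + -2.5640²) = 6.6347 (running 19.1606)
  edge 4→5: √(2.5744² + 4.1848²) = 4.9133 (running 24.0739)
  edge 5→1: √(-1.3040² + 3.2308²) = 3.4840 (running 27.5579)
Perimeter = 27.5579

Perimeter at t=0.44: 27.5579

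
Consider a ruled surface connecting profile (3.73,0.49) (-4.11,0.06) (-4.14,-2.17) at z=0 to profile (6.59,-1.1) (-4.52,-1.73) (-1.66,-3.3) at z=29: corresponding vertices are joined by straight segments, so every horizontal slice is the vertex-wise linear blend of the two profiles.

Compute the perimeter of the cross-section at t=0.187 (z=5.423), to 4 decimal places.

Cross-section at t=0.187: each vertex is (1-t)·p0[i] + t·p1[i].
  v1: (1-0.187)·(3.73,0.49) + 0.187·(6.59,-1.1) = (4.2648,0.1927)
  v2: (1-0.187)·(-4.11,0.06) + 0.187·(-4.52,-1.73) = (-4.1867,-0.2747)
  v3: (1-0.187)·(-4.14,-2.17) + 0.187·(-1.66,-3.3) = (-3.6762,-2.3813)
Perimeter = Σ |v_{i+1} − v_i|:
  edge 1→2: √(-8.4515² + -0.4674²) = 8.4644 (running 8.4644)
  edge 2→3: √(0.5104² + -2.1066²) = 2.1675 (running 10.6319)
  edge 3→1: √(7.9411² + 2.5740²) = 8.3478 (running 18.9797)
Perimeter = 18.9797

Perimeter at t=0.187: 18.9797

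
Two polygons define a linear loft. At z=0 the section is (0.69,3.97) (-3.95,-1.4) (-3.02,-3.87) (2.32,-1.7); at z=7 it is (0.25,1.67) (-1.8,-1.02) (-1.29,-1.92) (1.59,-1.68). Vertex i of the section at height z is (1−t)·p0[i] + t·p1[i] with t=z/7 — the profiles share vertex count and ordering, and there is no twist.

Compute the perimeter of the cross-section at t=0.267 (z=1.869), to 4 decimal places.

Cross-section at t=0.267: each vertex is (1-t)·p0[i] + t·p1[i].
  v1: (1-0.267)·(0.69,3.97) + 0.267·(0.25,1.67) = (0.5725,3.3559)
  v2: (1-0.267)·(-3.95,-1.4) + 0.267·(-1.8,-1.02) = (-3.3760,-1.2985)
  v3: (1-0.267)·(-3.02,-3.87) + 0.267·(-1.29,-1.92) = (-2.5581,-3.3494)
  v4: (1-0.267)·(2.32,-1.7) + 0.267·(1.59,-1.68) = (2.1251,-1.6947)
Perimeter = Σ |v_{i+1} − v_i|:
  edge 1→2: √(-3.9485² + -4.6544²) = 6.1036 (running 6.1036)
  edge 2→3: √(0.8179² + -2.0508²) = 2.2079 (running 8.3115)
  edge 3→4: √(4.6832² + 1.6547²) = 4.9669 (running 13.2784)
  edge 4→1: √(-1.5526² + 5.0506²) = 5.2838 (running 18.5622)
Perimeter = 18.5622

Perimeter at t=0.267: 18.5622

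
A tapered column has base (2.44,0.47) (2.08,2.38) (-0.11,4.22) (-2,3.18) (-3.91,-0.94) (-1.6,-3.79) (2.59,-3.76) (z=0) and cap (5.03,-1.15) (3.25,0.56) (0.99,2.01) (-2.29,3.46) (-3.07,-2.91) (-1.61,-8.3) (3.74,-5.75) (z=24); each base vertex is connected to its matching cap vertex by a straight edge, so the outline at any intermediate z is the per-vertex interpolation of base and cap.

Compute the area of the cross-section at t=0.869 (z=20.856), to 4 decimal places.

Cross-section at t=0.869: each vertex is (1-t)·p0[i] + t·p1[i].
  v1: (1-0.869)·(2.44,0.47) + 0.869·(5.03,-1.15) = (4.6907,-0.9378)
  v2: (1-0.869)·(2.08,2.38) + 0.869·(3.25,0.56) = (3.0967,0.7984)
  v3: (1-0.869)·(-0.11,4.22) + 0.869·(0.99,2.01) = (0.8459,2.2995)
  v4: (1-0.869)·(-2,3.18) + 0.869·(-2.29,3.46) = (-2.2520,3.4233)
  v5: (1-0.869)·(-3.91,-0.94) + 0.869·(-3.07,-2.91) = (-3.1800,-2.6519)
  v6: (1-0.869)·(-1.6,-3.79) + 0.869·(-1.61,-8.3) = (-1.6087,-7.7092)
  v7: (1-0.869)·(2.59,-3.76) + 0.869·(3.74,-5.75) = (3.5894,-5.4893)
Shoelace sum Σ(x_i·y_{i+1} − x_{i+1}·y_i):
  i=1: 4.6907·0.7984 − 3.0967·-0.9378 = +6.6492 (running +6.6492)
  i=2: 3.0967·2.2995 − 0.8459·0.7984 = +6.4456 (running +13.0948)
  i=3: 0.8459·3.4233 − -2.2520·2.2995 = +8.0743 (running +21.1691)
  i=4: -2.2520·-2.6519 − -3.1800·3.4233 = +16.8585 (running +38.0276)
  i=5: -3.1800·-7.7092 − -1.6087·-2.6519 = +20.2494 (running +58.2770)
  i=6: -1.6087·-5.4893 − 3.5894·-7.7092 = +36.5016 (running +94.7785)
  i=7: 3.5894·-0.9378 − 4.6907·-5.4893 = +22.3827 (running +117.1613)
Area = |Σ|/2 = |117.1613|/2 = 58.5806

Area at t=0.869: 58.5806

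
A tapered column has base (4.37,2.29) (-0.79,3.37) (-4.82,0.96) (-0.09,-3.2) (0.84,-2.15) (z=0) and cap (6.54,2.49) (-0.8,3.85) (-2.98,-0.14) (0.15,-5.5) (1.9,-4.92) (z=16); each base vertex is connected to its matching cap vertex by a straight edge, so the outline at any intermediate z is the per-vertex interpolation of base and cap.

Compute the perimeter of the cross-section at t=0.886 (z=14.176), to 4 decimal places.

Perimeter at t=0.886: 28.0603

Cross-section at t=0.886: each vertex is (1-t)·p0[i] + t·p1[i].
  v1: (1-0.886)·(4.37,2.29) + 0.886·(6.54,2.49) = (6.2926,2.4672)
  v2: (1-0.886)·(-0.79,3.37) + 0.886·(-0.8,3.85) = (-0.7989,3.7953)
  v3: (1-0.886)·(-4.82,0.96) + 0.886·(-2.98,-0.14) = (-3.1898,-0.0146)
  v4: (1-0.886)·(-0.09,-3.2) + 0.886·(0.15,-5.5) = (0.1226,-5.2378)
  v5: (1-0.886)·(0.84,-2.15) + 0.886·(1.9,-4.92) = (1.7792,-4.6042)
Perimeter = Σ |v_{i+1} − v_i|:
  edge 1→2: √(-7.0915² + 1.3281²) = 7.2148 (running 7.2148)
  edge 2→3: √(-2.3909² + -3.8099²) = 4.4980 (running 11.7127)
  edge 3→4: √(3.3124² + -5.2232²) = 6.1850 (running 17.8977)
  edge 4→5: √(1.6565² + 0.6336²) = 1.7736 (running 19.6712)
  edge 5→1: √(4.5135² + 7.0714²) = 8.3891 (running 28.0603)
Perimeter = 28.0603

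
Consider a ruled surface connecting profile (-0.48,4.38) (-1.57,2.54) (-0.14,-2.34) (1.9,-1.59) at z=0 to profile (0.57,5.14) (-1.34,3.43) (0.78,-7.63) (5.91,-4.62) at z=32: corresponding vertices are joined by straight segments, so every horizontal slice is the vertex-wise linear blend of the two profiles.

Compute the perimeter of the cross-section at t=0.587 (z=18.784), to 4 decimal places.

Perimeter at t=0.587: 24.6142

Cross-section at t=0.587: each vertex is (1-t)·p0[i] + t·p1[i].
  v1: (1-0.587)·(-0.48,4.38) + 0.587·(0.57,5.14) = (0.1363,4.8261)
  v2: (1-0.587)·(-1.57,2.54) + 0.587·(-1.34,3.43) = (-1.4350,3.0624)
  v3: (1-0.587)·(-0.14,-2.34) + 0.587·(0.78,-7.63) = (0.4000,-5.4452)
  v4: (1-0.587)·(1.9,-1.59) + 0.587·(5.91,-4.62) = (4.2539,-3.3686)
Perimeter = Σ |v_{i+1} − v_i|:
  edge 1→2: √(-1.5713² + -1.7637²) = 2.3621 (running 2.3621)
  edge 2→3: √(1.8350² + -8.5077²) = 8.7033 (running 11.0655)
  edge 3→4: √(3.8538² + 2.0766²) = 4.3777 (running 15.4432)
  edge 4→1: √(-4.1175² + 8.1947²) = 9.1710 (running 24.6142)
Perimeter = 24.6142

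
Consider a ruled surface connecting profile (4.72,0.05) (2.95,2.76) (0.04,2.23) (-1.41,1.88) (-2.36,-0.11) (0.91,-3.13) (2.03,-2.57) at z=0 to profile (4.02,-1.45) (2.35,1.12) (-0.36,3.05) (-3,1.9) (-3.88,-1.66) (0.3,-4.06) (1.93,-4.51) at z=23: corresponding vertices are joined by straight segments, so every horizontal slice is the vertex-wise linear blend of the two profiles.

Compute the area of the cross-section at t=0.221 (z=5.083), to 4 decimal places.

Cross-section at t=0.221: each vertex is (1-t)·p0[i] + t·p1[i].
  v1: (1-0.221)·(4.72,0.05) + 0.221·(4.02,-1.45) = (4.5653,-0.2815)
  v2: (1-0.221)·(2.95,2.76) + 0.221·(2.35,1.12) = (2.8174,2.3976)
  v3: (1-0.221)·(0.04,2.23) + 0.221·(-0.36,3.05) = (-0.0484,2.4112)
  v4: (1-0.221)·(-1.41,1.88) + 0.221·(-3,1.9) = (-1.7614,1.8844)
  v5: (1-0.221)·(-2.36,-0.11) + 0.221·(-3.88,-1.66) = (-2.6959,-0.4525)
  v6: (1-0.221)·(0.91,-3.13) + 0.221·(0.3,-4.06) = (0.7752,-3.3355)
  v7: (1-0.221)·(2.03,-2.57) + 0.221·(1.93,-4.51) = (2.0079,-2.9987)
Shoelace sum Σ(x_i·y_{i+1} − x_{i+1}·y_i):
  i=1: 4.5653·2.3976 − 2.8174·-0.2815 = +11.7387 (running +11.7387)
  i=2: 2.8174·2.4112 − -0.0484·2.3976 = +6.9094 (running +18.6481)
  i=3: -0.0484·1.8844 − -1.7614·2.4112 = +4.1559 (running +22.8040)
  i=4: -1.7614·-0.4525 − -2.6959·1.8844 = +5.8774 (running +28.6813)
  i=5: -2.6959·-3.3355 − 0.7752·-0.4525 = +9.3431 (running +38.0245)
  i=6: 0.7752·-2.9987 − 2.0079·-3.3355 = +4.3728 (running +42.3973)
  i=7: 2.0079·-0.2815 − 4.5653·-2.9987 = +13.1249 (running +55.5222)
Area = |Σ|/2 = |55.5222|/2 = 27.7611

Area at t=0.221: 27.7611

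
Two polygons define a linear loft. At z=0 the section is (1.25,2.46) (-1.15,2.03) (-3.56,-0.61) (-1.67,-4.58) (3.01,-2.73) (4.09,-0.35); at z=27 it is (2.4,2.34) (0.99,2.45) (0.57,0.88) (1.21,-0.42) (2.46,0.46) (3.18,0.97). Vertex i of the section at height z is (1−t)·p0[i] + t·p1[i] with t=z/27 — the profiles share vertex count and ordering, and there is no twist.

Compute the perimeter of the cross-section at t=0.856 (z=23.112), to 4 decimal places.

Cross-section at t=0.856: each vertex is (1-t)·p0[i] + t·p1[i].
  v1: (1-0.856)·(1.25,2.46) + 0.856·(2.4,2.34) = (2.2344,2.3573)
  v2: (1-0.856)·(-1.15,2.03) + 0.856·(0.99,2.45) = (0.6818,2.3895)
  v3: (1-0.856)·(-3.56,-0.61) + 0.856·(0.57,0.88) = (-0.0247,0.6654)
  v4: (1-0.856)·(-1.67,-4.58) + 0.856·(1.21,-0.42) = (0.7953,-1.0190)
  v5: (1-0.856)·(3.01,-2.73) + 0.856·(2.46,0.46) = (2.5392,0.0006)
  v6: (1-0.856)·(4.09,-0.35) + 0.856·(3.18,0.97) = (3.3110,0.7799)
Perimeter = Σ |v_{i+1} − v_i|:
  edge 1→2: √(-1.5526² + 0.0322²) = 1.5529 (running 1.5529)
  edge 2→3: √(-0.7066² + -1.7241²) = 1.8632 (running 3.4161)
  edge 3→4: √(0.8200² + -1.6845²) = 1.8735 (running 5.2896)
  edge 4→5: √(1.7439² + 1.0197²) = 2.0201 (running 7.3098)
  edge 5→6: √(0.7718² + 0.7793²) = 1.0968 (running 8.4066)
  edge 6→1: √(-1.0766² + 1.5774²) = 1.9098 (running 10.3163)
Perimeter = 10.3163

Perimeter at t=0.856: 10.3163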